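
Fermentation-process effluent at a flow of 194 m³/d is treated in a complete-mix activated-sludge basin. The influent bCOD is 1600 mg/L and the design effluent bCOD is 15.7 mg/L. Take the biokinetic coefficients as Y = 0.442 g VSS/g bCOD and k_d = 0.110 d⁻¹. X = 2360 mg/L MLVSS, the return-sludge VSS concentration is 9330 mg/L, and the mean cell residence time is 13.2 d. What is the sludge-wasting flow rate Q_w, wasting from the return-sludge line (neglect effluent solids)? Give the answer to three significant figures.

Q_w ≈ 5.94 m³/d

Steady-state biomass mass balance: V·X·(1 + k_d·θ_c) = Y·Q·(S₀ − S)·θ_c, so V = 0.442 × 194 × (1600 − 15.7) × 13.2 / [2360 × (1 + 0.110 × 13.2)] = 1.79×10^6 / 5787 = 309.9 m³.
Wasting from the return line (neglecting effluent solids): Q_w = V·X / (θ_c·X_r) = 309.9 × 2360 / (13.2 × 9330) = 5.938 m³/d.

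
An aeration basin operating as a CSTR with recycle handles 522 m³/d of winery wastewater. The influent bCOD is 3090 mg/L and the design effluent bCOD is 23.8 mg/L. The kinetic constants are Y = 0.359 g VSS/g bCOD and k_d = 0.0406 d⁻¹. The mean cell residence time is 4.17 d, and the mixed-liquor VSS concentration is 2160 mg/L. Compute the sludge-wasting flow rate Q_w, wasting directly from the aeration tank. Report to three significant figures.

Steady-state biomass mass balance: V·X·(1 + k_d·θ_c) = Y·Q·(S₀ − S)·θ_c, so V = 0.359 × 522 × (3090 − 23.8) × 4.17 / [2160 × (1 + 0.0406 × 4.17)] = 2.4×10^6 / 2526 = 948.7 m³.
With mixed-liquor wasting, θ_c = V/Q_w, so Q_w = V/θ_c = 948.7/4.17 = 227.5 m³/d.

Q_w ≈ 228 m³/d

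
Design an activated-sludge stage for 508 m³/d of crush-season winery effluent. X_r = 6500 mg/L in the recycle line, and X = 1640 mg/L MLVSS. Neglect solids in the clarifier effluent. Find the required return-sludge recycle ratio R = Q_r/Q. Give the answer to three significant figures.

R ≈ 0.337

R = Q_r/Q = X/(X_r − X) = 1640 / (6500 − 1640) = 0.3374.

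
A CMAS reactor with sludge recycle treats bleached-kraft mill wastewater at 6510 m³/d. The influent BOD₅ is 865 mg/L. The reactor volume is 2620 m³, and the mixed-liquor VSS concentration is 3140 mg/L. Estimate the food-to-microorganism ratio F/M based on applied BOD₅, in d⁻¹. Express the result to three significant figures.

F/M ≈ 0.684 d⁻¹

F/M = Q·S₀ / (V·X) = 6510 × 865 / (2620 × 3140) = 0.6845 g BOD₅·(g VSS·d)⁻¹.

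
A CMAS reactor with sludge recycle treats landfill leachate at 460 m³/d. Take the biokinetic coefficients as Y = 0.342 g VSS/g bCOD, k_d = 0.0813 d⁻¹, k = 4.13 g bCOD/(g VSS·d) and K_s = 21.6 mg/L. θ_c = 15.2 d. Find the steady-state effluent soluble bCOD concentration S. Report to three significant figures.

For a completely mixed reactor with recycle the Lawrence–McCarty relation gives S = K_s·(1 + k_d·θ_c) / [θ_c·(Y·k − k_d) − 1] = 21.6 × (1 + 0.0813 × 15.2) / [15.2 × (0.342 × 4.13 − 0.0813) − 1] = 48.29 / 19.23 = 2.511 mg/L.

S ≈ 2.51 mg/L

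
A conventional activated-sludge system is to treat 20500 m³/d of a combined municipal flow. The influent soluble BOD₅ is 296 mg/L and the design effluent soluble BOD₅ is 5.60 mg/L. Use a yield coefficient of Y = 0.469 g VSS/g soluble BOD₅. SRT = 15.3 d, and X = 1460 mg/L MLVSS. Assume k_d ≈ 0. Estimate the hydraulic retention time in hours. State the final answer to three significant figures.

Biomass mass balance (decay neglected): V·X = Y·Q·(S₀ − S)·θ_c, so V = 0.469 × 20500 × (296 − 5.60) × 15.3 / 1460 = 29259 m³.
τ = V/Q = 29259/20500 = 1.427 d, or 34.25 h.

τ ≈ 34.3 h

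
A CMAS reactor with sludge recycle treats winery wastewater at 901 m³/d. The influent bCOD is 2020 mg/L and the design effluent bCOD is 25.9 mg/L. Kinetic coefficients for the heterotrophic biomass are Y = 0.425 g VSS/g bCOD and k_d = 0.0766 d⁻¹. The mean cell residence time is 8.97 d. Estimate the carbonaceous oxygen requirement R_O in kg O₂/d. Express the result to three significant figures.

R_O ≈ 1150 kg O₂/d

Observed yield with endogenous decay: Y_obs = Y / (1 + k_d·θ_c) = 0.425 / (1 + 0.0766 × 8.97) = 0.425 / 1.687 = 0.2519 g VSS/g bCOD.
ΔS = 2020 − 25.9 = 1994 mg/L, so the substrate removal rate is 901 × 1994/1000 = 1797 kg bCOD/d.
Net sludge production P_X = 0.2519 × 1797 = 452.6 kg VSS/d.
R_O = Q·(S₀ − S) − 1.42·P_X = 1797 − 1.42 × 452.6 = 1154 kg O₂/d.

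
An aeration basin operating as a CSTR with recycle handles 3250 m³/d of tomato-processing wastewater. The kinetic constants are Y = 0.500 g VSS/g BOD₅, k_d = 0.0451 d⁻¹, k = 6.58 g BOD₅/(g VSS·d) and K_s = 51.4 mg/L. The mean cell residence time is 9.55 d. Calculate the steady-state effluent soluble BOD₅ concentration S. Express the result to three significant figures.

From the Monod/SRT balance for a CMAS, S = K_s·(1+k_d θ_c)/[θ_c·(Y k − k_d) − 1] = 51.4 × (1 + 0.0451 × 9.55) / [9.55 × (0.500 × 6.58 − 0.0451) − 1] = 73.54 / 29.99 = 2.452 mg/L.

S ≈ 2.45 mg/L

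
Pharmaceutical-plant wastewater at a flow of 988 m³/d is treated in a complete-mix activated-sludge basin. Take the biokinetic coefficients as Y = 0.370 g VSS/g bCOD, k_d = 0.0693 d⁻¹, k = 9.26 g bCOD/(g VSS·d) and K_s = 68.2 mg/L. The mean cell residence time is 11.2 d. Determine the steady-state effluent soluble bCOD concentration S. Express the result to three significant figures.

Effluent substrate depends only on kinetics and SRT: S = K_s(1 + k_d θ_c) / [θ_c(Yk − k_d) − 1] = 68.2 × (1 + 0.0693 × 11.2) / [11.2 × (0.370 × 9.26 − 0.0693) − 1] = 121.1 / 36.60 = 3.310 mg/L.

S ≈ 3.31 mg/L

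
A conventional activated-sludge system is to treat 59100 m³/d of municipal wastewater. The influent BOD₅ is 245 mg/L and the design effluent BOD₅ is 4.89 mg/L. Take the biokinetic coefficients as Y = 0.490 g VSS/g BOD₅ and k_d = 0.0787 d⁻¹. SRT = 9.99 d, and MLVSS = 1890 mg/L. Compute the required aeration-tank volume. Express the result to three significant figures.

Rearranging the biomass balance for a CMAS with decay, V = Y·Q·ΔS·θ_c / [X·(1+k_d θ_c)] = 0.490 × 59100 × (245 − 4.89) × 9.99 / [1890 × (1 + 0.0787 × 9.99)] = 6.95×10^7 / 3376 = 20576 m³.

V ≈ 20600 m³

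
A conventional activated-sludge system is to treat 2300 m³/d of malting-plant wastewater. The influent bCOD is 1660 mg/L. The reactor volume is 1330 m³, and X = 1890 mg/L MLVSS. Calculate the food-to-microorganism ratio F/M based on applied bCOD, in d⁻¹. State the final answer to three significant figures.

Food-to-microorganism ratio F/M = Q S₀ / (V X) = 2300 × 1660 / (1330 × 1890) = 1.519 d⁻¹.

F/M ≈ 1.52 d⁻¹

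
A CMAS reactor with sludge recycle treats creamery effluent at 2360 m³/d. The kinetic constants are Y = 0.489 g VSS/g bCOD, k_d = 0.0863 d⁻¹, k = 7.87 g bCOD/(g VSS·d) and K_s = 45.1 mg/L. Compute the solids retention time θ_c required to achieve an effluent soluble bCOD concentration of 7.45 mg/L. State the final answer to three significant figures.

From 1/θ_c = Y·k·S/(K_s + S) − k_d: Y·k·S/(K_s+S) = 0.489 × 7.87 × 7.45 / (45.1 + 7.45) = 0.5456 d⁻¹.
Then 1/θ_c = μ − k_d = 0.5456 − 0.0863 = 0.4593 d⁻¹, giving θ_c = 2.177 d.

θ_c ≈ 2.18 d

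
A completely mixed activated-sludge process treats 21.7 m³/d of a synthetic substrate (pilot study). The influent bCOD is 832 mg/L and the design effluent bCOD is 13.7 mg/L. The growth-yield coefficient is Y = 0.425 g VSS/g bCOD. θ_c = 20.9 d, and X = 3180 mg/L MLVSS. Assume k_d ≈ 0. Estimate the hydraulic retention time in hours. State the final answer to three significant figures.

τ ≈ 54.9 h

Biomass mass balance (decay neglected): V·X = Y·Q·(S₀ − S)·θ_c, so V = 0.425 × 21.7 × (832 − 13.7) × 20.9 / 3180 = 49.60 m³.
Hydraulic retention time τ = V/Q = 49.60 / 21.7 = 2.286 d = 54.86 h.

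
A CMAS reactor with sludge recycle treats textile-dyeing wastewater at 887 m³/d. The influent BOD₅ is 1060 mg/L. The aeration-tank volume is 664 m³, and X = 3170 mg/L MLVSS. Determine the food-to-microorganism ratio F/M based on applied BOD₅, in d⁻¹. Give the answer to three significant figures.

F/M = Q·S₀ / (V·X) = 887 × 1060 / (664.0 × 3170) = 0.4467 g BOD₅·(g VSS·d)⁻¹.

F/M ≈ 0.447 d⁻¹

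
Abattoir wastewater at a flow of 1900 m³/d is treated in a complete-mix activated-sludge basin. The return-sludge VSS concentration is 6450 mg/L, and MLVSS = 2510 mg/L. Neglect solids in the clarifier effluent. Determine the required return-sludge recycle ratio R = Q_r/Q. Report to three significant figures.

R ≈ 0.637

Mass balance around the secondary clarifier (neglecting effluent solids): R = X / (X_r − X) = 2510 / (6450 − 2510) = 0.6371.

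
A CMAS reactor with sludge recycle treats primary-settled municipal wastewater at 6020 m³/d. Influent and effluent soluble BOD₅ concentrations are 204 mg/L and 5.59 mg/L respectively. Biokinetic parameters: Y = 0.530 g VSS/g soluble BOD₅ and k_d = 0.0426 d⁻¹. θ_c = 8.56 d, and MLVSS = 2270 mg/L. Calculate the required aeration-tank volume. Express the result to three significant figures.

From the SRT design equation V = Y Q (S₀−S) θ_c / [X (1 + k_d θ_c)] = 0.530 × 6020 × (204 − 5.59) × 8.56 / [2270 × (1 + 0.0426 × 8.56)] = 5.42×10^6 / 3098 = 1749 m³.

V ≈ 1750 m³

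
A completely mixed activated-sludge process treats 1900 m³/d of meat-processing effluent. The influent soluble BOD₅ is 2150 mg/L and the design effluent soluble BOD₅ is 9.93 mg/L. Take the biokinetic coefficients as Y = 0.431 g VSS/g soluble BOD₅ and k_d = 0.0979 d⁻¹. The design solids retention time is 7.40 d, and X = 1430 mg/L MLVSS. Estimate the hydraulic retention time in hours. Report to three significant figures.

Rearranging the biomass balance for a CMAS with decay, V = Y·Q·ΔS·θ_c / [X·(1+k_d θ_c)] = 0.431 × 1900 × (2150 − 9.93) × 7.40 / [1430 × (1 + 0.0979 × 7.40)] = 1.3×10^7 / 2466 = 5259 m³.
HRT = V/Q = 5259 m³ / 1900 m³·d⁻¹ = 2.768 d × 24 = 66.43 h.

τ ≈ 66.4 h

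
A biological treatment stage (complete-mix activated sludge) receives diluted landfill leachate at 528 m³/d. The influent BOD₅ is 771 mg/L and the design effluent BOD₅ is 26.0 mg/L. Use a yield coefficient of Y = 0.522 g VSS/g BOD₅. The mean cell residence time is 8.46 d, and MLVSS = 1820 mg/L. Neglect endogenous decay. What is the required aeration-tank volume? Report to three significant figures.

Biomass mass balance (decay neglected): V·X = Y·Q·(S₀ − S)·θ_c, so V = 0.522 × 528 × (771 − 26.0) × 8.46 / 1820 = 954.5 m³.

V ≈ 954 m³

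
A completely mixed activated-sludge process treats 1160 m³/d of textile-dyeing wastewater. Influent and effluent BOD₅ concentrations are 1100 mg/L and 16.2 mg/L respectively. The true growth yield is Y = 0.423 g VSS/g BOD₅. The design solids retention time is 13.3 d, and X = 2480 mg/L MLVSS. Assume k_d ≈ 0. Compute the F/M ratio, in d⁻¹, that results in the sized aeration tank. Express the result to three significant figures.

F/M ≈ 0.180 d⁻¹

V·X = Y·Q·ΔS·θ_c gives V = 0.423 × 1160 × (1100 − 16.2) × 13.3 / 2480 = 2852 m³.
F/M = applied load / biomass = Q·S₀/(V·X) = 1160 × 1100 / (2852 × 2480) = 0.1804 d⁻¹.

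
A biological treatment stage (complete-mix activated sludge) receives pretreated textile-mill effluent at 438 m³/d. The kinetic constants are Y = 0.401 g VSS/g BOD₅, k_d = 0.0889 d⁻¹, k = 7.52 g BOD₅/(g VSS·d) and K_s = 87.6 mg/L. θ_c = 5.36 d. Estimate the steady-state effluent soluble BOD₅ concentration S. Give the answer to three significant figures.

S ≈ 8.81 mg/L

Effluent substrate depends only on kinetics and SRT: S = K_s(1 + k_d θ_c) / [θ_c(Yk − k_d) − 1] = 87.6 × (1 + 0.0889 × 5.36) / [5.36 × (0.401 × 7.52 − 0.0889) − 1] = 129.3 / 14.69 = 8.807 mg/L.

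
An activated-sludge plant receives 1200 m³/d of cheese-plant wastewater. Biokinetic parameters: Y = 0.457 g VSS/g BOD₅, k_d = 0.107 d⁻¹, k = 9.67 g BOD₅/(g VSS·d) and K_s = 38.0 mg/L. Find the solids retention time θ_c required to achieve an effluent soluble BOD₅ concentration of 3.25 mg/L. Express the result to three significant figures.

Specific growth rate at S = 3.25 mg/L: μ = YkS/(K_s+S) = 0.457·9.67·3.25/(38.0+3.25) = 0.3482 d⁻¹.
θ_c = 1/(μ − k_d) = 1/(0.3482 − 0.107) = 1/0.2412 = 4.146 d.

θ_c ≈ 4.15 d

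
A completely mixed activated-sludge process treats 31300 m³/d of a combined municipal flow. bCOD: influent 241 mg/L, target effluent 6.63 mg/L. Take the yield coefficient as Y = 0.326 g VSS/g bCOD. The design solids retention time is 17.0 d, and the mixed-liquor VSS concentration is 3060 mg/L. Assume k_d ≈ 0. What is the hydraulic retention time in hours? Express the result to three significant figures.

τ ≈ 10.2 h

V·X = Y·Q·ΔS·θ_c gives V = 0.326 × 31300 × (241 − 6.63) × 17.0 / 3060 = 13286 m³.
τ = V/Q = 13286/31300 = 0.4245 d, or 10.19 h.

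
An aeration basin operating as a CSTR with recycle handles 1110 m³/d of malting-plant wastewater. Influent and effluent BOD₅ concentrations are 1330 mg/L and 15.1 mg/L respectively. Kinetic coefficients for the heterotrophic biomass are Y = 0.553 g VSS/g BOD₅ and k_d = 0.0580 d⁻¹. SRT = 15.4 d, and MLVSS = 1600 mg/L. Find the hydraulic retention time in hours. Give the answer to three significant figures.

Rearranging the biomass balance for a CMAS with decay, V = Y·Q·ΔS·θ_c / [X·(1+k_d θ_c)] = 0.553 × 1110 × (1330 − 15.1) × 15.4 / [1600 × (1 + 0.0580 × 15.4)] = 1.24×10^7 / 3029 = 4103 m³.
Hydraulic retention time τ = V/Q = 4103 / 1110 = 3.697 d = 88.72 h.

τ ≈ 88.7 h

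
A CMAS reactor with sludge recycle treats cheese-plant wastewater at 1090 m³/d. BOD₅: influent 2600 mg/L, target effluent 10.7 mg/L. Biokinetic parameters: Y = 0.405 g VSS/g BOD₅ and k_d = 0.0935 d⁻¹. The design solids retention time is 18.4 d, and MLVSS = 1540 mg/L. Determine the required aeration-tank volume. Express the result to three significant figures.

V ≈ 5020 m³

Rearranging the biomass balance for a CMAS with decay, V = Y·Q·ΔS·θ_c / [X·(1+k_d θ_c)] = 0.405 × 1090 × (2600 − 10.7) × 18.4 / [1540 × (1 + 0.0935 × 18.4)] = 2.1×10^7 / 4189 = 5020 m³.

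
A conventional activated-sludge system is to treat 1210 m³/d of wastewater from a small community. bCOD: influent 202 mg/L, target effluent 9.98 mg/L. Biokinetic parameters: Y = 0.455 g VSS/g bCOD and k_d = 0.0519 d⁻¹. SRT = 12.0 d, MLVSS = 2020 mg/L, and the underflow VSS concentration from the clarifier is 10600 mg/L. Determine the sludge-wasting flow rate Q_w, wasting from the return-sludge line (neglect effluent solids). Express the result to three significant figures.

Q_w ≈ 6.15 m³/d

Steady-state biomass mass balance: V·X·(1 + k_d·θ_c) = Y·Q·(S₀ − S)·θ_c, so V = 0.455 × 1210 × (202 − 9.98) × 12.0 / [2020 × (1 + 0.0519 × 12.0)] = 1.27×10^6 / 3278 = 387.0 m³.
Wasting from the return line (neglecting effluent solids): Q_w = V·X / (θ_c·X_r) = 387.0 × 2020 / (12.0 × 10600) = 6.146 m³/d.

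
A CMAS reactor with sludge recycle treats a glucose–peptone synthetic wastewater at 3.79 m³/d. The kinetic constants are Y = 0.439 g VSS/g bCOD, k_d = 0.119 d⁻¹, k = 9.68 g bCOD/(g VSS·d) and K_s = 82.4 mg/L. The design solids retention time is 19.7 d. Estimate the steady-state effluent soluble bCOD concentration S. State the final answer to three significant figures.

For a completely mixed reactor with recycle the Lawrence–McCarty relation gives S = K_s·(1 + k_d·θ_c) / [θ_c·(Y·k − k_d) − 1] = 82.4 × (1 + 0.119 × 19.7) / [19.7 × (0.439 × 9.68 − 0.119) − 1] = 275.6 / 80.37 = 3.429 mg/L.

S ≈ 3.43 mg/L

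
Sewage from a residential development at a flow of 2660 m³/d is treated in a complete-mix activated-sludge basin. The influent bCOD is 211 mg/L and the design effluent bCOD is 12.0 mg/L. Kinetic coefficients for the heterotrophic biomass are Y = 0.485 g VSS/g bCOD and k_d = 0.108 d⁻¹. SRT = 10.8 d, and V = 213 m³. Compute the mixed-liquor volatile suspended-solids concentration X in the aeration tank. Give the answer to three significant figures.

X ≈ 6010 mg/L

Solving the biomass balance for X: X = Y Q (S₀−S) θ_c / [V (1+k_d θ_c)] = 0.485 × 2660 × (211 − 12.0) × 10.8 / [213 × (1 + 0.108 × 10.8)] = 6009 mg/L.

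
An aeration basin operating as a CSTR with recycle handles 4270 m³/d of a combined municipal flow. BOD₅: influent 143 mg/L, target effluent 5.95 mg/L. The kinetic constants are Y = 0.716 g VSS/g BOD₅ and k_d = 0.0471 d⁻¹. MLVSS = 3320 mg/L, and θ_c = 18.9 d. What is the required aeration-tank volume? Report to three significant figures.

V ≈ 1260 m³

From the SRT design equation V = Y Q (S₀−S) θ_c / [X (1 + k_d θ_c)] = 0.716 × 4270 × (143 − 5.95) × 18.9 / [3320 × (1 + 0.0471 × 18.9)] = 7.92×10^6 / 6275 = 1262 m³.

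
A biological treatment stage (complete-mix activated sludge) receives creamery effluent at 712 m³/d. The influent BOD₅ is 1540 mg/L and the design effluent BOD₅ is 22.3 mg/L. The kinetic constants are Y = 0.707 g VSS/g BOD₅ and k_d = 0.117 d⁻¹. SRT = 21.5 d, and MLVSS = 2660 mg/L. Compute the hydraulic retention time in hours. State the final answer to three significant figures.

τ ≈ 59.2 h

Rearranging the biomass balance for a CMAS with decay, V = Y·Q·ΔS·θ_c / [X·(1+k_d θ_c)] = 0.707 × 712 × (1540 − 22.3) × 21.5 / [2660 × (1 + 0.117 × 21.5)] = 1.64×10^7 / 9351 = 1757 m³.
HRT = V/Q = 1757 m³ / 712 m³·d⁻¹ = 2.467 d × 24 = 59.21 h.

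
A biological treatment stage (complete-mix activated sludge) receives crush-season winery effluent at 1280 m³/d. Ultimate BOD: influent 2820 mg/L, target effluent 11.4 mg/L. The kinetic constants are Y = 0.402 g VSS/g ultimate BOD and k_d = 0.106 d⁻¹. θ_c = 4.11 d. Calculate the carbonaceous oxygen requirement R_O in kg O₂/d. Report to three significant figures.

R_O ≈ 2170 kg O₂/d

Correct the yield for decay: Y_obs = Y/(1 + k_d θ_c) = 0.402 / (1 + 0.106 × 4.11) = 0.402 / 1.436 = 0.2800.
ΔS = 2820 − 11.4 = 2809 mg/L, so the substrate removal rate is 1280 × 2809/1000 = 3595 kg ultimate BOD/d.
Net sludge production P_X = 0.2800 × 3595 = 1007 kg VSS/d.
R_O = Q·(S₀ − S) − 1.42·P_X = 3595 − 1.42 × 1007 = 2166 kg O₂/d.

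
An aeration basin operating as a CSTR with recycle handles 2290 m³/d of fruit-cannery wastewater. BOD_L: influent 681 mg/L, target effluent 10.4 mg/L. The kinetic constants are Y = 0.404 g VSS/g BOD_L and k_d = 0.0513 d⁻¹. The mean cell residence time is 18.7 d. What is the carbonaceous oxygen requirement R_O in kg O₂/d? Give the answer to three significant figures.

R_O ≈ 1090 kg O₂/d

The observed yield is Y_obs = Y/(1 + k_d·θ_c) = 0.404 / (1 + 0.0513 × 18.7) = 0.404 / 1.959 = 0.2062 g VSS per g BOD_L removed.
ΔS = 681 − 10.4 = 670.6 mg/L, so the substrate removal rate is 2290 × 670.6/1000 = 1536 kg BOD_L/d.
Biomass synthesised: P_X = Y_obs × 1536 = 316.6 kg VSS/d.
R_O = Q·(S₀ − S) − 1.42·P_X = 1536 − 1.42 × 316.6 = 1086 kg O₂/d.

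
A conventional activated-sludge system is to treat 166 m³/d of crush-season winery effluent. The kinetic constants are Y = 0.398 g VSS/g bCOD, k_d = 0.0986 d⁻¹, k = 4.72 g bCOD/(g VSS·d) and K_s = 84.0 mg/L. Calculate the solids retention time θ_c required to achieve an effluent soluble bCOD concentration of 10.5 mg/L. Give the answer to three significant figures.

At the target effluent, Y k S/(K_s+S) = 0.398×4.72×10.5/94.50 = 0.2087 d⁻¹.
1/θ_c = 0.2087 − 0.0986 = 0.1101 d⁻¹, so θ_c = 9.080 d.

θ_c ≈ 9.08 d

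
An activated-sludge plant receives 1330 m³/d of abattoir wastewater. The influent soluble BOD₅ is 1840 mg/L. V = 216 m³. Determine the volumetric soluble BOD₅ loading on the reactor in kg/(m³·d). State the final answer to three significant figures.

L_v ≈ 11.3 kg soluble BOD₅/(m³·d)

Applied soluble BOD₅ load per unit volume = Q·S₀/V = (1330 × 1840/1000)/216.0 = 11.33 kg soluble BOD₅·m⁻³·d⁻¹.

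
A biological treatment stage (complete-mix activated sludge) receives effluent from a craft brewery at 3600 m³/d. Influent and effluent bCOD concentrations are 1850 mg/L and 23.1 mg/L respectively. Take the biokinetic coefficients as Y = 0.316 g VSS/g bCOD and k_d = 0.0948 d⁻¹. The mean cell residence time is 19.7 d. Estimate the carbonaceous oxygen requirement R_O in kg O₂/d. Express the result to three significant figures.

R_O ≈ 5550 kg O₂/d

Y_obs = Y / (1 + k_d θ_c) = 0.316 / (1 + 0.0948 × 19.7) = 0.316 / 2.868 = 0.1102.
Q·(S₀ − S) = 3600 × (1850 − 23.1) × 10⁻³ = 6577 kg/d removed.
Net sludge production P_X = 0.1102 × 6577 = 724.8 kg VSS/d.
R_O = Q·ΔS − 1.42 P_X = 6577 − 1029 = 5548 kg O₂/d.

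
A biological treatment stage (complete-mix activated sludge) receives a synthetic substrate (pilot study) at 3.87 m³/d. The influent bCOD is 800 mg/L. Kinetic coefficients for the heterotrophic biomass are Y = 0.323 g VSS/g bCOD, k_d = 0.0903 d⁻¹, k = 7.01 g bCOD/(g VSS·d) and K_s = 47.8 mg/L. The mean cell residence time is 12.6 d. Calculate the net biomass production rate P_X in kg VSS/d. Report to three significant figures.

From the Monod/SRT balance for a CMAS, S = K_s·(1+k_d θ_c)/[θ_c·(Y k − k_d) − 1] = 47.8 × (1 + 0.0903 × 12.6) / [12.6 × (0.323 × 7.01 − 0.0903) − 1] = 102.2 / 26.39 = 3.872 mg/L.
Observed yield with endogenous decay: Y_obs = Y / (1 + k_d·θ_c) = 0.323 / (1 + 0.0903 × 12.6) = 0.323 / 2.138 = 0.1511 g VSS/g bCOD.
ΔS = 800 − 3.87 = 796.1 mg/L, so the substrate removal rate is 3.87 × 796.1/1000 = 3.081 kg bCOD/d.
Biomass produced: P_X = Y_obs·Q·ΔS = 0.1511 × 3.081 ≈ 0.4655 kg VSS/d.

P_X ≈ 0.466 kg VSS/d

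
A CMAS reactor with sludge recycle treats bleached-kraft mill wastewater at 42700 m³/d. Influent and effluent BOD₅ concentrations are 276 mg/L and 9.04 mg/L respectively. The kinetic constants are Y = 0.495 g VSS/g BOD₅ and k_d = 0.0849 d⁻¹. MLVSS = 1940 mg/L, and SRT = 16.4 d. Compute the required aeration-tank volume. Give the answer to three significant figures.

From the SRT design equation V = Y Q (S₀−S) θ_c / [X (1 + k_d θ_c)] = 0.495 × 42700 × (276 − 9.04) × 16.4 / [1940 × (1 + 0.0849 × 16.4)] = 9.25×10^7 / 4641 = 19939 m³.

V ≈ 19900 m³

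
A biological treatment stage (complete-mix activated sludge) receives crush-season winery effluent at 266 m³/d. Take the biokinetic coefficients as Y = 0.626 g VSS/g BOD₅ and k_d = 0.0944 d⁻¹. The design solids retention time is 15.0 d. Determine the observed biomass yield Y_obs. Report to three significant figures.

Y_obs ≈ 0.259 g VSS/g BOD₅

Y_obs = Y / (1 + k_d θ_c) = 0.626 / (1 + 0.0944 × 15.0) = 0.626 / 2.416 = 0.2591.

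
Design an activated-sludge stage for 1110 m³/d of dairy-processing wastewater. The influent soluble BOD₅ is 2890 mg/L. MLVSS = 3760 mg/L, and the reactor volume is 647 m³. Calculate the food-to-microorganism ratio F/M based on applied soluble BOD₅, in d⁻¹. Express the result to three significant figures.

F/M ≈ 1.32 d⁻¹

F/M = Q·S₀ / (V·X) = 1110 × 2890 / (647.0 × 3760) = 1.319 g soluble BOD₅·(g VSS·d)⁻¹.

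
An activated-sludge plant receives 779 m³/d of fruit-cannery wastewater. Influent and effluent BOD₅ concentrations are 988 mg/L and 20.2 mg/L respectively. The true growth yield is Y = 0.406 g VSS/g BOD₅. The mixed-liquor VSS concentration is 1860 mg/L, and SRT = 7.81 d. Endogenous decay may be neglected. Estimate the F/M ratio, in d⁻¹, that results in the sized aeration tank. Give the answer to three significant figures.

V·X = Y·Q·ΔS·θ_c gives V = 0.406 × 779 × (988 − 20.2) × 7.81 / 1860 = 1285 m³.
F/M = Q·S₀ / (V·X) = 779 × 988 / (1285 × 1860) = 0.3220 g BOD₅·(g VSS·d)⁻¹.

F/M ≈ 0.322 d⁻¹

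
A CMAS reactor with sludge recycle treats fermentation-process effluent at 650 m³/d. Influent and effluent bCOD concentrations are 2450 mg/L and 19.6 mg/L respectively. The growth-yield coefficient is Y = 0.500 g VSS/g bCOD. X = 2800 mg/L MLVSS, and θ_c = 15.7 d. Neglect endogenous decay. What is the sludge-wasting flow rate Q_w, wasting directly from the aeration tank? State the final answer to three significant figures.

Q_w ≈ 282 m³/d

With k_d = 0 the design equation reduces to V = Y Q (S₀−S) θ_c / X = 0.500 × 650 × (2450 − 19.6) × 15.7 / 2800 = 4429 m³.
Wasting from the aeration tank: Q_w = V / θ_c = 4429 / 15.7 = 282.1 m³/d.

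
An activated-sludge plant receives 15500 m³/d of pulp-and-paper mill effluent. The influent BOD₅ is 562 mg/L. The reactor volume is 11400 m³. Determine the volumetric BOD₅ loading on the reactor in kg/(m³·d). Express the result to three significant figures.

L_v = Q S₀ / V = 15500 × 562 × 10⁻³ / 11400 = 0.7641 kg/(m³·d).

L_v ≈ 0.764 kg BOD₅/(m³·d)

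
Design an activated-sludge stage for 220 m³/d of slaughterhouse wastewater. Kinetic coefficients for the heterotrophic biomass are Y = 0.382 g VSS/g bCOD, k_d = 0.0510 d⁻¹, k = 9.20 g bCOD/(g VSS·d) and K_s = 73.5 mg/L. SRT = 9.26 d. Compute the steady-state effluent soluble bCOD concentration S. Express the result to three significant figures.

From the Monod/SRT balance for a CMAS, S = K_s·(1+k_d θ_c)/[θ_c·(Y k − k_d) − 1] = 73.5 × (1 + 0.0510 × 9.26) / [9.26 × (0.382 × 9.20 − 0.0510) − 1] = 108.2 / 31.07 = 3.483 mg/L.

S ≈ 3.48 mg/L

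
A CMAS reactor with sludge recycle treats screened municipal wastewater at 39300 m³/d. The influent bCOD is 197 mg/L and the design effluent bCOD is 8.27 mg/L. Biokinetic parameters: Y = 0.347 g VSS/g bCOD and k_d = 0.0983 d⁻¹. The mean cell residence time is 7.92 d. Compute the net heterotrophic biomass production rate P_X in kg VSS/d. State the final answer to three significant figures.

P_X ≈ 1450 kg VSS/d

Correct the yield for decay: Y_obs = Y/(1 + k_d θ_c) = 0.347 / (1 + 0.0983 × 7.92) = 0.347 / 1.779 = 0.1951.
Substrate removed = Q·(S₀ − S) = 39300 m³/d × (197 − 8.27) g/m³ = 7.42×10^6 g/d = 7417 kg/d.
Biomass produced: P_X = Y_obs·Q·ΔS = 0.1951 × 7417 ≈ 1447 kg VSS/d.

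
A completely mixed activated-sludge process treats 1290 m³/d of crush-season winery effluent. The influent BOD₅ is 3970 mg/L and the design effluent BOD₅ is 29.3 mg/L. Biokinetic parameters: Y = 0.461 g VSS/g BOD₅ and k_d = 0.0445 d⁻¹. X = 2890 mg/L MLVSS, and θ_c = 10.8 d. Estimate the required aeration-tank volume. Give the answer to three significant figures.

Steady-state biomass mass balance: V·X·(1 + k_d·θ_c) = Y·Q·(S₀ − S)·θ_c, so V = 0.461 × 1290 × (3970 − 29.3) × 10.8 / [2890 × (1 + 0.0445 × 10.8)] = 2.53×10^7 / 4279 = 5915 m³.

V ≈ 5910 m³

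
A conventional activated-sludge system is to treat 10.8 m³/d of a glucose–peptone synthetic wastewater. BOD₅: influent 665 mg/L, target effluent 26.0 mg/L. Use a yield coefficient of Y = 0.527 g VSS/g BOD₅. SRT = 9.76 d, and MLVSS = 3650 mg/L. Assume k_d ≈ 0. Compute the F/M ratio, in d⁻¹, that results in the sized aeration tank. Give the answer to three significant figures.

With k_d = 0 the design equation reduces to V = Y Q (S₀−S) θ_c / X = 0.527 × 10.8 × (665 − 26.0) × 9.76 / 3650 = 9.725 m³.
Food-to-microorganism ratio F/M = Q S₀ / (V X) = 10.8 × 665 / (9.725 × 3650) = 0.2023 d⁻¹.

F/M ≈ 0.202 d⁻¹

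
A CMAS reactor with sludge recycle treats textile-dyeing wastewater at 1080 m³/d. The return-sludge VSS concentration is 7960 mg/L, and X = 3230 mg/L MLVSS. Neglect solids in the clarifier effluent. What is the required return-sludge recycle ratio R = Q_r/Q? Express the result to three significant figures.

R ≈ 0.683

Mass balance around the secondary clarifier (neglecting effluent solids): R = X / (X_r − X) = 3230 / (7960 − 3230) = 0.6829.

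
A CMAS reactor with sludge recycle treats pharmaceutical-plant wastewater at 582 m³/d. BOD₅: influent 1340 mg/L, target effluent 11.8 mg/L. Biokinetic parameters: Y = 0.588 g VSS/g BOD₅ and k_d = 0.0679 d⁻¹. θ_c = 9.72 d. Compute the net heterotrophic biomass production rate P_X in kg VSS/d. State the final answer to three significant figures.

Correct the yield for decay: Y_obs = Y/(1 + k_d θ_c) = 0.588 / (1 + 0.0679 × 9.72) = 0.588 / 1.660 = 0.3542.
Substrate removed = Q·(S₀ − S) = 582 m³/d × (1340 − 11.8) g/m³ = 7.73×10^5 g/d = 773.0 kg/d.
P_X = Y_obs · Q(S₀ − S) = 0.3542 × 773.0 = 273.8 kg VSS/d.

P_X ≈ 274 kg VSS/d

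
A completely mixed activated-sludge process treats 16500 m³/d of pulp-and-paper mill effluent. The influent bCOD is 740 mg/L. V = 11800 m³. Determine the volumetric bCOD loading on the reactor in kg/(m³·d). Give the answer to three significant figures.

L_v ≈ 1.03 kg bCOD/(m³·d)

Volumetric loading L_v = Q·S₀ / V = 16500 × 740 g/m³ / 11800 m³ = 1035 g/(m³·d) = 1.035 kg bCOD/(m³·d).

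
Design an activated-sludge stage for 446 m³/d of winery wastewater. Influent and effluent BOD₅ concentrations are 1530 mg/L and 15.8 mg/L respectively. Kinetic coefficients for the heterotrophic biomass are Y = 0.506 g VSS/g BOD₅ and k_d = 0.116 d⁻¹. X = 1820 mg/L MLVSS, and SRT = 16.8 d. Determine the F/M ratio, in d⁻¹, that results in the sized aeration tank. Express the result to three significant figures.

Rearranging the biomass balance for a CMAS with decay, V = Y·Q·ΔS·θ_c / [X·(1+k_d θ_c)] = 0.506 × 446 × (1530 − 15.8) × 16.8 / [1820 × (1 + 0.116 × 16.8)] = 5.74×10^6 / 5367 = 1070 m³.
Food-to-microorganism ratio F/M = Q S₀ / (V X) = 446 × 1530 / (1070 × 1820) = 0.3505 d⁻¹.

F/M ≈ 0.351 d⁻¹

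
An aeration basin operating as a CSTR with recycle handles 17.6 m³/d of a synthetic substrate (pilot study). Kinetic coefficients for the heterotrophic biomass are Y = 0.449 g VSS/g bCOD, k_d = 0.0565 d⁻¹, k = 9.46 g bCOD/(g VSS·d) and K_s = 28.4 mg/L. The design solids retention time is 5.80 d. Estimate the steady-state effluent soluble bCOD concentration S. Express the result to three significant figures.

S ≈ 1.62 mg/L

For a completely mixed reactor with recycle the Lawrence–McCarty relation gives S = K_s·(1 + k_d·θ_c) / [θ_c·(Y·k − k_d) − 1] = 28.4 × (1 + 0.0565 × 5.80) / [5.80 × (0.449 × 9.46 − 0.0565) − 1] = 37.71 / 23.31 = 1.618 mg/L.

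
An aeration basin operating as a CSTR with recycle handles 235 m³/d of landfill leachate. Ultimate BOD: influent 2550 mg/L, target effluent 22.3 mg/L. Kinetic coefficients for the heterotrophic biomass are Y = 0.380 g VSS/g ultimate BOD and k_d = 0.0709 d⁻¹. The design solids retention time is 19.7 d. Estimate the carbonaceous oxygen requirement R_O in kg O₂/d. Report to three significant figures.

R_O ≈ 460 kg O₂/d

Observed yield with endogenous decay: Y_obs = Y / (1 + k_d·θ_c) = 0.380 / (1 + 0.0709 × 19.7) = 0.380 / 2.397 = 0.1585 g VSS/g ultimate BOD.
Q·(S₀ − S) = 235 × (2550 − 22.3) × 10⁻³ = 594.0 kg/d removed.
P_X = Y_obs·Q·(S₀ − S) = 0.1585 × 594.0 = 94.18 kg VSS/d.
R_O = Q·ΔS − 1.42 P_X = 594.0 − 133.7 = 460.3 kg O₂/d.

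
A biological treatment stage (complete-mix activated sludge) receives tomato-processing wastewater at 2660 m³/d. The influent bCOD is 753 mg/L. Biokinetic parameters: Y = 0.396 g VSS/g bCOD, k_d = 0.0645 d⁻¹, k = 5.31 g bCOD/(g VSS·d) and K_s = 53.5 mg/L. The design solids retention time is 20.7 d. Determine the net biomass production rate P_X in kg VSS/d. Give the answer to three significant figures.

From the Monod/SRT balance for a CMAS, S = K_s·(1+k_d θ_c)/[θ_c·(Y k − k_d) − 1] = 53.5 × (1 + 0.0645 × 20.7) / [20.7 × (0.396 × 5.31 − 0.0645) − 1] = 124.9 / 41.19 = 3.033 mg/L.
Observed yield with endogenous decay: Y_obs = Y / (1 + k_d·θ_c) = 0.396 / (1 + 0.0645 × 20.7) = 0.396 / 2.335 = 0.1696 g VSS/g bCOD.
Q·(S₀ − S) = 2660 × (753 − 3.03) × 10⁻³ = 1995 kg/d removed.
P_X = Y_obs · Q(S₀ − S) = 0.1696 × 1995 = 338.3 kg VSS/d.

P_X ≈ 338 kg VSS/d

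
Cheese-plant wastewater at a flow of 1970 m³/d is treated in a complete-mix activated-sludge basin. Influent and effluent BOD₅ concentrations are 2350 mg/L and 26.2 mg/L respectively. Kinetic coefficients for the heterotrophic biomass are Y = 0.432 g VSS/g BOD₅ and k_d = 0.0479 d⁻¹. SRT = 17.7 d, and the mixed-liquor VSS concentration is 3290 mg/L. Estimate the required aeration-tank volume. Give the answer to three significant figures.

From the SRT design equation V = Y Q (S₀−S) θ_c / [X (1 + k_d θ_c)] = 0.432 × 1970 × (2350 − 26.2) × 17.7 / [3290 × (1 + 0.0479 × 17.7)] = 3.5×10^7 / 6079 = 5758 m³.

V ≈ 5760 m³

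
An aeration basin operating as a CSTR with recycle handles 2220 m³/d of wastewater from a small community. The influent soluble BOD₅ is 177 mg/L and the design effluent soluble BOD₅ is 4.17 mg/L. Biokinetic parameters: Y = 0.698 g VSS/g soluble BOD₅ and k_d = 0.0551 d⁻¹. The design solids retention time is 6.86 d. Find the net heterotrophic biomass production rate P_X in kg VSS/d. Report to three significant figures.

P_X ≈ 194 kg VSS/d

Observed yield with endogenous decay: Y_obs = Y / (1 + k_d·θ_c) = 0.698 / (1 + 0.0551 × 6.86) = 0.698 / 1.378 = 0.5065 g VSS/g soluble BOD₅.
Mass of soluble BOD₅ removed per day: Q(S₀ − S) = 2220 × 172.8 g/m³ = 383.7 kg/d.
Biomass produced: P_X = Y_obs·Q·ΔS = 0.5065 × 383.7 ≈ 194.3 kg VSS/d.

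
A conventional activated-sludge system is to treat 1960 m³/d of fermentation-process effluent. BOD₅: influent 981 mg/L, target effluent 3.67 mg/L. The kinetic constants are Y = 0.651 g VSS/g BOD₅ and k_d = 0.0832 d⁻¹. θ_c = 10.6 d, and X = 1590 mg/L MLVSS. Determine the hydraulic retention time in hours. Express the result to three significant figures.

τ ≈ 54.1 h

From the SRT design equation V = Y Q (S₀−S) θ_c / [X (1 + k_d θ_c)] = 0.651 × 1960 × (981 − 3.67) × 10.6 / [1590 × (1 + 0.0832 × 10.6)] = 1.32×10^7 / 2992 = 4418 m³.
τ = V/Q = 4418/1960 = 2.254 d, or 54.09 h.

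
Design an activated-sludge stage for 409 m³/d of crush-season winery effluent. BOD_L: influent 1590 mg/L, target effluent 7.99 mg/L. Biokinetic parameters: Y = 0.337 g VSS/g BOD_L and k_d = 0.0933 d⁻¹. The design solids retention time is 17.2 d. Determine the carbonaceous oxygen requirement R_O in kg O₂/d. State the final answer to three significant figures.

R_O ≈ 528 kg O₂/d

Correct the yield for decay: Y_obs = Y/(1 + k_d θ_c) = 0.337 / (1 + 0.0933 × 17.2) = 0.337 / 2.605 = 0.1294.
Q·(S₀ − S) = 409 × (1590 − 7.99) × 10⁻³ = 647.0 kg/d removed.
P_X = Y_obs·Q·(S₀ − S) = 0.1294 × 647.0 = 83.71 kg VSS/d.
R_O = Q·(S₀ − S) − 1.42·P_X = 647.0 − 1.42 × 83.71 = 528.2 kg O₂/d.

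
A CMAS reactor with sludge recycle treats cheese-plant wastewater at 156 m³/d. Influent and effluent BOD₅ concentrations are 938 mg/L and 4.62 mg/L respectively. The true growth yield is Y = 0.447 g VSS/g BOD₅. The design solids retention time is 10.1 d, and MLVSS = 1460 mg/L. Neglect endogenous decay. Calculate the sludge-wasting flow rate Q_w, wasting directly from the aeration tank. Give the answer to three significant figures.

Q_w ≈ 44.6 m³/d

Biomass mass balance (decay neglected): V·X = Y·Q·(S₀ − S)·θ_c, so V = 0.447 × 156 × (938 − 4.62) × 10.1 / 1460 = 450.3 m³.
Wasting from the aeration tank: Q_w = V / θ_c = 450.3 / 10.1 = 44.58 m³/d.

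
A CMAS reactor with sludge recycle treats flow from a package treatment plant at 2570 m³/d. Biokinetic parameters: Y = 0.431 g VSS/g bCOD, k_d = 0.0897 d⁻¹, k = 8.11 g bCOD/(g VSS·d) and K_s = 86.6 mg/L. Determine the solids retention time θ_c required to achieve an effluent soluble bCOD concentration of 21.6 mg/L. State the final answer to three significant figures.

At the target effluent, Y k S/(K_s+S) = 0.431×8.11×21.6/108.2 = 0.6978 d⁻¹.
1/θ_c = 0.6978 − 0.0897 = 0.6081 d⁻¹, so θ_c = 1.644 d.

θ_c ≈ 1.64 d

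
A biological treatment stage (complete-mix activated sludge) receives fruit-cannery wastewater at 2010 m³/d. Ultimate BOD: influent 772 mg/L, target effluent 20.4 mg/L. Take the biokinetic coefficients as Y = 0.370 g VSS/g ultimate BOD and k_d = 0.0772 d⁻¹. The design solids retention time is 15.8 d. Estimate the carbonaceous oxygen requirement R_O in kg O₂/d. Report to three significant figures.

Observed yield with endogenous decay: Y_obs = Y / (1 + k_d·θ_c) = 0.370 / (1 + 0.0772 × 15.8) = 0.370 / 2.220 = 0.1667 g VSS/g ultimate BOD.
Mass of ultimate BOD removed per day: Q(S₀ − S) = 2010 × 751.6 g/m³ = 1511 kg/d.
P_X = Y_obs·Q·(S₀ − S) = 0.1667 × 1511 = 251.8 kg VSS/d.
Carbonaceous O₂ demand = substrate oxidised − cell-mass equivalent = 1511 − 1.42 × 251.8 = 1153 kg O₂/d.

R_O ≈ 1150 kg O₂/d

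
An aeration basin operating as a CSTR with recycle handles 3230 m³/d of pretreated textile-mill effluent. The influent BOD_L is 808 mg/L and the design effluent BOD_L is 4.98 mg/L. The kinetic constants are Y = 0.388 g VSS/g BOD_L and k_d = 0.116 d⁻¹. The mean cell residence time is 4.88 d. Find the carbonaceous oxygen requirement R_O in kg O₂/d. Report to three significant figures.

R_O ≈ 1680 kg O₂/d

Observed yield with endogenous decay: Y_obs = Y / (1 + k_d·θ_c) = 0.388 / (1 + 0.116 × 4.88) = 0.388 / 1.566 = 0.2478 g VSS/g BOD_L.
Substrate removed = Q·(S₀ − S) = 3230 m³/d × (808 − 4.98) g/m³ = 2.59×10^6 g/d = 2594 kg/d.
Biomass synthesised: P_X = Y_obs × 2594 = 642.6 kg VSS/d.
R_O = Q·ΔS − 1.42 P_X = 2594 − 912.5 = 1681 kg O₂/d.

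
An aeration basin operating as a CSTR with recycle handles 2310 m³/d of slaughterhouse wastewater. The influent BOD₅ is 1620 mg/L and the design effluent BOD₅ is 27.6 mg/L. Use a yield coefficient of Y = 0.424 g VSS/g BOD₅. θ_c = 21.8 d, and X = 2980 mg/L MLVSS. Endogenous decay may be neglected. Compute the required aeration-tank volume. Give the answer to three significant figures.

Biomass mass balance (decay neglected): V·X = Y·Q·(S₀ − S)·θ_c, so V = 0.424 × 2310 × (1620 − 27.6) × 21.8 / 2980 = 11410 m³.

V ≈ 11400 m³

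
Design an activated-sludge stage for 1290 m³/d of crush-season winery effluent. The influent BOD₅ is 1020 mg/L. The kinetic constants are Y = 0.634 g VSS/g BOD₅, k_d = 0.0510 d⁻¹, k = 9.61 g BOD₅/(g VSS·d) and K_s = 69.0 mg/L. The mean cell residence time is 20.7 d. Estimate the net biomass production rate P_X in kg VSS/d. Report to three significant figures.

For a completely mixed reactor with recycle the Lawrence–McCarty relation gives S = K_s·(1 + k_d·θ_c) / [θ_c·(Y·k − k_d) − 1] = 69.0 × (1 + 0.0510 × 20.7) / [20.7 × (0.634 × 9.61 − 0.0510) − 1] = 141.8 / 124.1 = 1.143 mg/L.
Correct the yield for decay: Y_obs = Y/(1 + k_d θ_c) = 0.634 / (1 + 0.0510 × 20.7) = 0.634 / 2.056 = 0.3084.
Substrate removed = Q·(S₀ − S) = 1290 m³/d × (1020 − 1.14) g/m³ = 1.31×10^6 g/d = 1314 kg/d.
Biomass produced: P_X = Y_obs·Q·ΔS = 0.3084 × 1314 ≈ 405.4 kg VSS/d.

P_X ≈ 405 kg VSS/d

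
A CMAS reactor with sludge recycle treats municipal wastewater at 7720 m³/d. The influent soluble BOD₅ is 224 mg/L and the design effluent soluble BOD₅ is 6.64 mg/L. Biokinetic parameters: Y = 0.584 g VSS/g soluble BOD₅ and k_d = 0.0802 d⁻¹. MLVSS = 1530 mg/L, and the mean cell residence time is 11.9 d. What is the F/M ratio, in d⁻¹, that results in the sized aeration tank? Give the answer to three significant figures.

From the SRT design equation V = Y Q (S₀−S) θ_c / [X (1 + k_d θ_c)] = 0.584 × 7720 × (224 − 6.64) × 11.9 / [1530 × (1 + 0.0802 × 11.9)] = 1.17×10^7 / 2990 = 3900 m³.
F/M = applied load / biomass = Q·S₀/(V·X) = 7720 × 224 / (3900 × 1530) = 0.2898 d⁻¹.

F/M ≈ 0.290 d⁻¹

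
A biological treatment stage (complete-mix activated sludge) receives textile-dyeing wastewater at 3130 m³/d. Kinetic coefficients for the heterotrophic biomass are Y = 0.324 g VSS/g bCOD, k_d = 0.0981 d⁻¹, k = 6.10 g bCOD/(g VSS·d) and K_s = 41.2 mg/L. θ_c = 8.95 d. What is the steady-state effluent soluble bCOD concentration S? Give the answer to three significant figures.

S ≈ 4.89 mg/L

From the Monod/SRT balance for a CMAS, S = K_s·(1+k_d θ_c)/[θ_c·(Y k − k_d) − 1] = 41.2 × (1 + 0.0981 × 8.95) / [8.95 × (0.324 × 6.10 − 0.0981) − 1] = 77.37 / 15.81 = 4.894 mg/L.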